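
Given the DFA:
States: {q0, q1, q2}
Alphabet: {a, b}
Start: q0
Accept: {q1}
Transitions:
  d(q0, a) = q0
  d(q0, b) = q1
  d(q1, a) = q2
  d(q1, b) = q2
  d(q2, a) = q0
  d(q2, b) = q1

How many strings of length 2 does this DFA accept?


Enumerating all length-2 strings:
  "aa" -> q0 [reject]
  "ab" -> q1 [accept]
  "ba" -> q2 [reject]
  "bb" -> q2 [reject]

1 out of 4


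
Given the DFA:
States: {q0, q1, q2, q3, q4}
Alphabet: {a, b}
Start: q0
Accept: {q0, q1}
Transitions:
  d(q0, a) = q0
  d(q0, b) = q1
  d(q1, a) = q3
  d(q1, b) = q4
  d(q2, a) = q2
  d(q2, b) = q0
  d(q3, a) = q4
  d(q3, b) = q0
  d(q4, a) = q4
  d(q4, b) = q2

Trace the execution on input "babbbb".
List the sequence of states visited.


Input: babbbb
d(q0, b) = q1
d(q1, a) = q3
d(q3, b) = q0
d(q0, b) = q1
d(q1, b) = q4
d(q4, b) = q2


q0 -> q1 -> q3 -> q0 -> q1 -> q4 -> q2


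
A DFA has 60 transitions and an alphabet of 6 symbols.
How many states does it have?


Each state has exactly one transition per symbol.
states = transitions / |alphabet| = 60 / 6 = 10

10


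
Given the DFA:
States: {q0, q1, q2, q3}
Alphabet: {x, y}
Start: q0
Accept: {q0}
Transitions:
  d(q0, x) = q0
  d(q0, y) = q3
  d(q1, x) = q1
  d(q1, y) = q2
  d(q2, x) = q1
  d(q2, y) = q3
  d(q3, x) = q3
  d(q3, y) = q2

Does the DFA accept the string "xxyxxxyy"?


Trace: q0 -> q0 -> q0 -> q3 -> q3 -> q3 -> q3 -> q2 -> q3
Final state: q3
Accept states: {q0}

No, rejected (final state q3 is not an accept state)


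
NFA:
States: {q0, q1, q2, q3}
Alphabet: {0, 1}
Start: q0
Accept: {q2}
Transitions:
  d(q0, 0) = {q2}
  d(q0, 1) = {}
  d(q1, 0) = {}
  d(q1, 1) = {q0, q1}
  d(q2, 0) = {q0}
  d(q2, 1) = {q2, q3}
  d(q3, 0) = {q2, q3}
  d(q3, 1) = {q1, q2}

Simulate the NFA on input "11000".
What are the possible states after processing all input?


Start: {q0}
  --1--> {}
  --1--> {}
  --0--> {}
  --0--> {}
  --0--> {}

{} (empty set, no valid transitions)


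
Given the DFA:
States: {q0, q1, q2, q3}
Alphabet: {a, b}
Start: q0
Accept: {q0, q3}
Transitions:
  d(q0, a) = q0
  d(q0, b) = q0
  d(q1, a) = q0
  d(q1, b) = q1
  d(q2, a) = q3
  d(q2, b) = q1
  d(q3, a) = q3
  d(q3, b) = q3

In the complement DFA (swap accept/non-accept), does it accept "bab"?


Trace: q0 -> q0 -> q0 -> q0
Final: q0
Original accept: {q0, q3}
Complement: q0 is in original accept

No, complement rejects (original accepts)


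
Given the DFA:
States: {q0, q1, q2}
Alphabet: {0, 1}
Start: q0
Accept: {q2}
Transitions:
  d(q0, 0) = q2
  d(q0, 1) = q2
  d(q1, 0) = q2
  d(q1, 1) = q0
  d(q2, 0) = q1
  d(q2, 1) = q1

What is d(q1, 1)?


Looking up transition d(q1, 1)

q0


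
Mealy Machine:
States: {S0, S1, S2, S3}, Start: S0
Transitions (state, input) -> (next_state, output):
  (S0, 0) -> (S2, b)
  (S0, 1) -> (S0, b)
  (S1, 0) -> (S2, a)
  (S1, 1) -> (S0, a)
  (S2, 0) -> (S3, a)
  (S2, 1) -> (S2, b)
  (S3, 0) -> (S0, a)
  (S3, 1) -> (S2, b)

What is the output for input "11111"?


Step-by-step:
  (S0, 1) -> (S0, b)
  (S0, 1) -> (S0, b)
  (S0, 1) -> (S0, b)
  (S0, 1) -> (S0, b)
  (S0, 1) -> (S0, b)

"bbbbb"


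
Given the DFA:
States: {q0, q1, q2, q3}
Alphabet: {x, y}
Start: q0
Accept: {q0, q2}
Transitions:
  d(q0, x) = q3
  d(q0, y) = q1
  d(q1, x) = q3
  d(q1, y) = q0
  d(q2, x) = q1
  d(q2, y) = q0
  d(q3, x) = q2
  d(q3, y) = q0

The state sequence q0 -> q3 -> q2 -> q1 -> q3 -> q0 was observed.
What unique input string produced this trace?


Trace back each transition to find the symbol:
  q0 --[x]--> q3
  q3 --[x]--> q2
  q2 --[x]--> q1
  q1 --[x]--> q3
  q3 --[y]--> q0

"xxxxy"


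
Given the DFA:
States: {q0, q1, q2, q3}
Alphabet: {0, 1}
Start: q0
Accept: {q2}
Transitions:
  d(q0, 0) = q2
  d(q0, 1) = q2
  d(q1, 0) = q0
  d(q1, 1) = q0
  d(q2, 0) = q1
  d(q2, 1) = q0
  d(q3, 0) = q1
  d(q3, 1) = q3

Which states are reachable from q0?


BFS from q0:
  layer 0: {q0}
  layer 1: {q2}
  layer 2: {q1}

{q0, q1, q2}


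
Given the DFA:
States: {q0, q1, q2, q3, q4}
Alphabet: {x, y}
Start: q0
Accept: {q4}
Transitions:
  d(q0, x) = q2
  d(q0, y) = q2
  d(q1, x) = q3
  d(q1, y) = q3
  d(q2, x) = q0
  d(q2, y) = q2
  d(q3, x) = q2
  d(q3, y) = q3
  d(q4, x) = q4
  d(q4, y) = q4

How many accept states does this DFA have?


Accept states listed: {q4}
Counting: q4(1)

1


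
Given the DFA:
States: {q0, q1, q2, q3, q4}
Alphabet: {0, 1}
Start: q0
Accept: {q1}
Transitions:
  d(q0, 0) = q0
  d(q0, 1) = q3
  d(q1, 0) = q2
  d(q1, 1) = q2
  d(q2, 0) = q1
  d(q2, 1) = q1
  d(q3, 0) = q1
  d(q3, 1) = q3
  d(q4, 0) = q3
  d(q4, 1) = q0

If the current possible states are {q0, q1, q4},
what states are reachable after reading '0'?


Apply transition on '0' from each current state:
  d(q0, 0) = q0
  d(q1, 0) = q2
  d(q4, 0) = q3

{q0, q2, q3}


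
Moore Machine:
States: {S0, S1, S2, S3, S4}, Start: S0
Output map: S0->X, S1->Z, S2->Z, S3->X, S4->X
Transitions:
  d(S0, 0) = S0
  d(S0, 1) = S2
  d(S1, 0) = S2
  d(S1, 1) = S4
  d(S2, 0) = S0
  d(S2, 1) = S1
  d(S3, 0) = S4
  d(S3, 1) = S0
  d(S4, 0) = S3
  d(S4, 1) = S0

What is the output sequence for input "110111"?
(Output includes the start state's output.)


Start: S0 (output X)
  --1--> S2 (output Z)
  --1--> S1 (output Z)
  --0--> S2 (output Z)
  --1--> S1 (output Z)
  --1--> S4 (output X)
  --1--> S0 (output X)

"XZZZZXX"


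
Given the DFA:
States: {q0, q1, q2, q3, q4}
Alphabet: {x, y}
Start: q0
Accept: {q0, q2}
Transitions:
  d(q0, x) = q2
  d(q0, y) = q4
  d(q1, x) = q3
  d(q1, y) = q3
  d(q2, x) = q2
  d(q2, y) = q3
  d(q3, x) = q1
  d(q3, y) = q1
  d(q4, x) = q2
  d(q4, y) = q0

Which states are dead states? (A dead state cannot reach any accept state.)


Forward reachability from each state:
  q0 -> reaches accept state q0 (live)
  q1 -> reaches {q1, q3}, no accept state (dead)
  q2 -> reaches accept state q2 (live)
  q3 -> reaches {q1, q3}, no accept state (dead)
  q4 -> reaches accept state q0 (live)

{q1, q3}


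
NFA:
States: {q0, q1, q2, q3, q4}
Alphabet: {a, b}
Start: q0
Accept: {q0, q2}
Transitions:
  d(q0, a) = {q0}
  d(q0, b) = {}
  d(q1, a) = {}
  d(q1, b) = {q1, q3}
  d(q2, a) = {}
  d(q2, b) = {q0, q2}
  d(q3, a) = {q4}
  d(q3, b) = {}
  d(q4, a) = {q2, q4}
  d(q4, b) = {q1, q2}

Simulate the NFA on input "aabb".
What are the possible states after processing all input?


Start: {q0}
  --a--> {q0}
  --a--> {q0}
  --b--> {}
  --b--> {}

{} (empty set, no valid transitions)


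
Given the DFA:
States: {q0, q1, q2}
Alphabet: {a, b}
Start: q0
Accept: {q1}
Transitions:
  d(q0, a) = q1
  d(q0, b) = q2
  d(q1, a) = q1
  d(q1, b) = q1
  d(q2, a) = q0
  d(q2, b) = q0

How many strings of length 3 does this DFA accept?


Enumerating all length-3 strings:
  "aaa" -> q1 [accept]
  "aab" -> q1 [accept]
  "aba" -> q1 [accept]
  "abb" -> q1 [accept]
  "baa" -> q1 [accept]
  "bab" -> q2 [reject]
  "bba" -> q1 [accept]
  "bbb" -> q2 [reject]

6 out of 8


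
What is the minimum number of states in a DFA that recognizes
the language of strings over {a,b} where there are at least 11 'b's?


States: count = 0, 1, ..., 10, and a final '>= 11' state.
Total: 11 + 1 = 12. Accept = '>= 11' state.

12


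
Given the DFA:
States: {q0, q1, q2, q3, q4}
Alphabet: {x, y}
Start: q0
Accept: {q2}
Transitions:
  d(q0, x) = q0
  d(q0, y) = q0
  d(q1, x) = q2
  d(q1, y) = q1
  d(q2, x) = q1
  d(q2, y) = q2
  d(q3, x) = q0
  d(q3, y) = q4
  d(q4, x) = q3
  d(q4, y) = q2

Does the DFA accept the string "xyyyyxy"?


Trace: q0 -> q0 -> q0 -> q0 -> q0 -> q0 -> q0 -> q0
Final state: q0
Accept states: {q2}

No, rejected (final state q0 is not an accept state)


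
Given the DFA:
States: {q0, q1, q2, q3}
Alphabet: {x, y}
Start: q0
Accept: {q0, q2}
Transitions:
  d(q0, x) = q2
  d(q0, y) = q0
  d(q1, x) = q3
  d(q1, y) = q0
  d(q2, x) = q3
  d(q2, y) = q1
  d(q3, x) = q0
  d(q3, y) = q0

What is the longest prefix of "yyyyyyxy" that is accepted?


Run the DFA, marking each prefix where the state is accepting:
  "" -> q0 [accept]
  "y" -> q0 [accept]
  "yy" -> q0 [accept]
  "yyy" -> q0 [accept]
  "yyyy" -> q0 [accept]
  "yyyyy" -> q0 [accept]
  "yyyyyy" -> q0 [accept]
  "yyyyyyx" -> q2 [accept]
  "yyyyyyxy" -> q1 [reject]

"yyyyyyx"


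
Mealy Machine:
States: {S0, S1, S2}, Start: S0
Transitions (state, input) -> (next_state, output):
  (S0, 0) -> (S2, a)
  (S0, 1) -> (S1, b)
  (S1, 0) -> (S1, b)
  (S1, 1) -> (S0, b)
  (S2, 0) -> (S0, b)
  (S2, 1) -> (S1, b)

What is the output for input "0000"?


Step-by-step:
  (S0, 0) -> (S2, a)
  (S2, 0) -> (S0, b)
  (S0, 0) -> (S2, a)
  (S2, 0) -> (S0, b)

"abab"


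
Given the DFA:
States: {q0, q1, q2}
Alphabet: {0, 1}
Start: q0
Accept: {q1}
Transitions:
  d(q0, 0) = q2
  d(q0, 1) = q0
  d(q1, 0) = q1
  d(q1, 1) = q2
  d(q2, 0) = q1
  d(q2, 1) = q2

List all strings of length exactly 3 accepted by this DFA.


All strings of length 3: 8 total
Accepted: 3

"000", "010", "100"


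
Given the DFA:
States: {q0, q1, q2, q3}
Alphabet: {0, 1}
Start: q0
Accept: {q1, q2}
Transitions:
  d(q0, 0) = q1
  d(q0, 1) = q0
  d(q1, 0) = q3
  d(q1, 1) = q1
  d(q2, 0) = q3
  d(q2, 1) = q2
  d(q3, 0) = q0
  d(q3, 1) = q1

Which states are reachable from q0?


BFS from q0:
  layer 0: {q0}
  layer 1: {q1}
  layer 2: {q3}

{q0, q1, q3}


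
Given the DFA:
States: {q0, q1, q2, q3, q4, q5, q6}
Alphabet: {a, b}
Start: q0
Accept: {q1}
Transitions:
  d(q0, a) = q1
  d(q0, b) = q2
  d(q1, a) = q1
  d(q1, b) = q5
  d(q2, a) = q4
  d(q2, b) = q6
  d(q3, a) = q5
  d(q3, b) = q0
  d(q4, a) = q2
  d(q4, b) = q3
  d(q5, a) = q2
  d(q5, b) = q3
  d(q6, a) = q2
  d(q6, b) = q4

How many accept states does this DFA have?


Accept states listed: {q1}
Counting: q1(1)

1


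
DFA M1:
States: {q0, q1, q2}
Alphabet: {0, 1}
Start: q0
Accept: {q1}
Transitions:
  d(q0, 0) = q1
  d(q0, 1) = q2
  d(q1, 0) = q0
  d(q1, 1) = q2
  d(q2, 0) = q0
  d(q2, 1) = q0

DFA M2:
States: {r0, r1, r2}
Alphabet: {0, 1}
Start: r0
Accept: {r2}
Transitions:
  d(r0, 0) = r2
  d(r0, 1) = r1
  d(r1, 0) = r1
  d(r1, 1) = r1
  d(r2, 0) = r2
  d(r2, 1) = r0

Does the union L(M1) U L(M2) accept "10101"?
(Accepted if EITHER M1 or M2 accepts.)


M1: final=q2 accepted=False
M2: final=r1 accepted=False

No, union rejects (neither accepts)


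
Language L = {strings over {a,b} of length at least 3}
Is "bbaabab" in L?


length = 7

Yes, "bbaabab" is in L


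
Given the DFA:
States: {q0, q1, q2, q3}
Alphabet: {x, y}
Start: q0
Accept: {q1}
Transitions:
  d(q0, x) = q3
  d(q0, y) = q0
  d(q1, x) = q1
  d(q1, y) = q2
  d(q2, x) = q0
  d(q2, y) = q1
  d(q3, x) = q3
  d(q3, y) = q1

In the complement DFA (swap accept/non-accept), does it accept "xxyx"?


Trace: q0 -> q3 -> q3 -> q1 -> q1
Final: q1
Original accept: {q1}
Complement: q1 is in original accept

No, complement rejects (original accepts)


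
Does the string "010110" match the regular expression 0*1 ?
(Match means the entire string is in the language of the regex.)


|string| = 6; first = '0'; last = '0'

No, "010110" does not match 0*1


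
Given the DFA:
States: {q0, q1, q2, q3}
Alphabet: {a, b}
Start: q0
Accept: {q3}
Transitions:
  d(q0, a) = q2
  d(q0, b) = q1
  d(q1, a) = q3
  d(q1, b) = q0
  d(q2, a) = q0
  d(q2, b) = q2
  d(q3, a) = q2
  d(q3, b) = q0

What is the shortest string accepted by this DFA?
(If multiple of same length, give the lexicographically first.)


BFS by string length (lex-first path to each state shown):
  len 0: q0<-""
  len 1: q1<-"b", q2<-"a"
  len 2: q0<-"aa", q2<-"ab", q3<-"ba"
Found accept state at length 2.

"ba"


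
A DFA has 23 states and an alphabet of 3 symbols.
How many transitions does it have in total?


Each state has exactly one transition per symbol.
23 * 3 = 69

69


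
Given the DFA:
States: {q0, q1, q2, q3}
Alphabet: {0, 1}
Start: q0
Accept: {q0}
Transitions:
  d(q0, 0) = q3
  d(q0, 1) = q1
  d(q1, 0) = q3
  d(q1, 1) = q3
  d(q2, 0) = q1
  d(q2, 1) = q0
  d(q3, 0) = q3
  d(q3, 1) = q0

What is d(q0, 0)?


Looking up transition d(q0, 0)

q3


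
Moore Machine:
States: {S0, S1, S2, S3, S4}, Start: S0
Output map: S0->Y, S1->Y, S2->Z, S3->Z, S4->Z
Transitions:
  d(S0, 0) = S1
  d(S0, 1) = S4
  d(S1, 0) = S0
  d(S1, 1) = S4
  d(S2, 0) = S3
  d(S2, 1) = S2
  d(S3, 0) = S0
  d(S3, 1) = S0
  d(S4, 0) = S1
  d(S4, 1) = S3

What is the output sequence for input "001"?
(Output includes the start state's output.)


Start: S0 (output Y)
  --0--> S1 (output Y)
  --0--> S0 (output Y)
  --1--> S4 (output Z)

"YYYZ"


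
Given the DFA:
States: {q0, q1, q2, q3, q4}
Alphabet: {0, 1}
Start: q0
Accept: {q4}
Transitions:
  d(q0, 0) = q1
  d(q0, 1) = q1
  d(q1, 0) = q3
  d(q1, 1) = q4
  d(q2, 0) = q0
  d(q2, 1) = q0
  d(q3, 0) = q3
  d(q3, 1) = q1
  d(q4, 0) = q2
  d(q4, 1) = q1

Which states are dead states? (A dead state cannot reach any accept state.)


Forward reachability from each state:
  q0 -> reaches accept state q4 (live)
  q1 -> reaches accept state q4 (live)
  q2 -> reaches accept state q4 (live)
  q3 -> reaches accept state q4 (live)
  q4 -> reaches accept state q4 (live)

None (all states can reach an accept state)


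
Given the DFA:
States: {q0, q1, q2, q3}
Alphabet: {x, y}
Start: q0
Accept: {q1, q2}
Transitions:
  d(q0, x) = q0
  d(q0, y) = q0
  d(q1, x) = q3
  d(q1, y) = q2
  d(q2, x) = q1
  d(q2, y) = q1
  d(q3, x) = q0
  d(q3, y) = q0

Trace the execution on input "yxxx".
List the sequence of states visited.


Input: yxxx
d(q0, y) = q0
d(q0, x) = q0
d(q0, x) = q0
d(q0, x) = q0


q0 -> q0 -> q0 -> q0 -> q0


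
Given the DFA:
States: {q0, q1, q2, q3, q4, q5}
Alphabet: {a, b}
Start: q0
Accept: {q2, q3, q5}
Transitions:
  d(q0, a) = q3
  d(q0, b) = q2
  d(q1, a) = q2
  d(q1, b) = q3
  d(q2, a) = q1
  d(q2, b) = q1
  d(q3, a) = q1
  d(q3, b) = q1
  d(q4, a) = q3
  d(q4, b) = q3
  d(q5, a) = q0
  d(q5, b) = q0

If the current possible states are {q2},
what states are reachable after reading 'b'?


Apply transition on 'b' from each current state:
  d(q2, b) = q1

{q1}


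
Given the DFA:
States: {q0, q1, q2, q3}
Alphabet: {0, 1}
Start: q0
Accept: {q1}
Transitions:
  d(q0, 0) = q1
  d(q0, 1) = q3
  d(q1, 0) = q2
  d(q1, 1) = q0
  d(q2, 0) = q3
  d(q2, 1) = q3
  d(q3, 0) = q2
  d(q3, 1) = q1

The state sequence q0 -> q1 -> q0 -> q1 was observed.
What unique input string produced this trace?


Trace back each transition to find the symbol:
  q0 --[0]--> q1
  q1 --[1]--> q0
  q0 --[0]--> q1

"010"


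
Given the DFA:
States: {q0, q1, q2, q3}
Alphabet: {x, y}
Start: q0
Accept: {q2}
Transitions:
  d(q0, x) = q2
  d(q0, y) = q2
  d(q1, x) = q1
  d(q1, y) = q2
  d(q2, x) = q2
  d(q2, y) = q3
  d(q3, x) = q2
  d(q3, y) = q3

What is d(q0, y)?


Looking up transition d(q0, y)

q2


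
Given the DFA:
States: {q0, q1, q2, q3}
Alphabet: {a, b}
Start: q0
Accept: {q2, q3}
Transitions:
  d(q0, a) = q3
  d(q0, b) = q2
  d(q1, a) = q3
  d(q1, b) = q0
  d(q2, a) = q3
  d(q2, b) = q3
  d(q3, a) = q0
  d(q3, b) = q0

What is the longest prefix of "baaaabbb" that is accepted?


Run the DFA, marking each prefix where the state is accepting:
  "" -> q0 [reject]
  "b" -> q2 [accept]
  "ba" -> q3 [accept]
  "baa" -> q0 [reject]
  "baaa" -> q3 [accept]
  "baaaa" -> q0 [reject]
  "baaaab" -> q2 [accept]
  "baaaabb" -> q3 [accept]
  "baaaabbb" -> q0 [reject]

"baaaabb"


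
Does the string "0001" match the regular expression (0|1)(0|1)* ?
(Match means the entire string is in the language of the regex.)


|string| = 4; first = '0'; last = '1'

Yes, "0001" matches (0|1)(0|1)*


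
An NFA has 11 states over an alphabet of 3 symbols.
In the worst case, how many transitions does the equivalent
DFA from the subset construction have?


Subset construction: one DFA state per subset of NFA states = 2^11 = 2048 states.
Each DFA state has 3 outgoing transitions: 2048 * 3 = 6144

6144


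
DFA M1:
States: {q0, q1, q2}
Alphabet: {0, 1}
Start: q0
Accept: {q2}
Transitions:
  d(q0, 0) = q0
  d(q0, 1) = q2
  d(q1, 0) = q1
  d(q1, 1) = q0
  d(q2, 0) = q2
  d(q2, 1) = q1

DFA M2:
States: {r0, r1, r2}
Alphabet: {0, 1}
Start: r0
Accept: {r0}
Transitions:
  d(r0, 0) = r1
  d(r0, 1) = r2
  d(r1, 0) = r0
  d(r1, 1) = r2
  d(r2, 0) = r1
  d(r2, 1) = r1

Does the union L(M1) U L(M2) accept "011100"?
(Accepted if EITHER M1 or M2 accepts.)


M1: final=q0 accepted=False
M2: final=r0 accepted=True

Yes, union accepts


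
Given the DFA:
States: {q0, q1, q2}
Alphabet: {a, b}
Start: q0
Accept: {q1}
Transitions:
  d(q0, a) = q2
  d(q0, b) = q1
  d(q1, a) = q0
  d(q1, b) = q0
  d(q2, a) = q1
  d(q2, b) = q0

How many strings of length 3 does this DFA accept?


Enumerating all length-3 strings:
  "aaa" -> q0 [reject]
  "aab" -> q0 [reject]
  "aba" -> q2 [reject]
  "abb" -> q1 [accept]
  "baa" -> q2 [reject]
  "bab" -> q1 [accept]
  "bba" -> q2 [reject]
  "bbb" -> q1 [accept]

3 out of 8


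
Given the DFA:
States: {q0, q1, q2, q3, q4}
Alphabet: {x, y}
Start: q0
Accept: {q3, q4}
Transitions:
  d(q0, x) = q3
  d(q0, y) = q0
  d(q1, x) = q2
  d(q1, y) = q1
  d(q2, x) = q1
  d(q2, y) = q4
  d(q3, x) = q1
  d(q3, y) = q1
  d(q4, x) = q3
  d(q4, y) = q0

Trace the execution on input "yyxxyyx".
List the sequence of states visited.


Input: yyxxyyx
d(q0, y) = q0
d(q0, y) = q0
d(q0, x) = q3
d(q3, x) = q1
d(q1, y) = q1
d(q1, y) = q1
d(q1, x) = q2


q0 -> q0 -> q0 -> q3 -> q1 -> q1 -> q1 -> q2


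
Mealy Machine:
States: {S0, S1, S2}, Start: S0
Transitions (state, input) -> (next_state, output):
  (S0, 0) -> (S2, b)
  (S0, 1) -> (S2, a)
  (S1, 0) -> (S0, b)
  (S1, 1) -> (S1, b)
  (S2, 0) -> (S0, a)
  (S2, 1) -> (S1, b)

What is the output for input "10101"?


Step-by-step:
  (S0, 1) -> (S2, a)
  (S2, 0) -> (S0, a)
  (S0, 1) -> (S2, a)
  (S2, 0) -> (S0, a)
  (S0, 1) -> (S2, a)

"aaaaa"


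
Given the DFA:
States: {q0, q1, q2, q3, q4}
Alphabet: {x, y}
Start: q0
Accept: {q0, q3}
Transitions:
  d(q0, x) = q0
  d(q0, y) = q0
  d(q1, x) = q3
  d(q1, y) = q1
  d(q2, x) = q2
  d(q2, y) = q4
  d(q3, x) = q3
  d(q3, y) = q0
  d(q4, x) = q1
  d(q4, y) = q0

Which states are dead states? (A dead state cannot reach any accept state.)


Forward reachability from each state:
  q0 -> reaches accept state q0 (live)
  q1 -> reaches accept state q0 (live)
  q2 -> reaches accept state q0 (live)
  q3 -> reaches accept state q0 (live)
  q4 -> reaches accept state q0 (live)

None (all states can reach an accept state)


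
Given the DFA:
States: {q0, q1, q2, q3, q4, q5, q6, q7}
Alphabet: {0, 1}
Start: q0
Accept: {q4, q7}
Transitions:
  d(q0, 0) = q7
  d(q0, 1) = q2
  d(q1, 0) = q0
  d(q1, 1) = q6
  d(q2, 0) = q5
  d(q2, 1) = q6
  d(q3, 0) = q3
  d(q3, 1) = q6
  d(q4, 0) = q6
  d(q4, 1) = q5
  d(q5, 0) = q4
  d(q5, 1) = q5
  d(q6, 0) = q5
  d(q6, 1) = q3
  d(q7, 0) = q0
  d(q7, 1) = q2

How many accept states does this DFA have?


Accept states listed: {q4, q7}
Counting: q4(1) q7(2)

2


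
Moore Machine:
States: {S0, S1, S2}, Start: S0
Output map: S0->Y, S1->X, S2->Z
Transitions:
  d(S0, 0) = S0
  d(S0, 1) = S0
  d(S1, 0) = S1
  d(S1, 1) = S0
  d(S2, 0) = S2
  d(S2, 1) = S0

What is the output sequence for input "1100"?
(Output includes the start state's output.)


Start: S0 (output Y)
  --1--> S0 (output Y)
  --1--> S0 (output Y)
  --0--> S0 (output Y)
  --0--> S0 (output Y)

"YYYYY"


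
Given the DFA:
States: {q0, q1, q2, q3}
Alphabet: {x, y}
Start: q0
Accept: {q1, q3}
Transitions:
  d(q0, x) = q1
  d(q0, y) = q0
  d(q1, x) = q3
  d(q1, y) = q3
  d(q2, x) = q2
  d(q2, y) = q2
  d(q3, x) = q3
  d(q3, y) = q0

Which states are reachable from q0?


BFS from q0:
  layer 0: {q0}
  layer 1: {q1}
  layer 2: {q3}

{q0, q1, q3}


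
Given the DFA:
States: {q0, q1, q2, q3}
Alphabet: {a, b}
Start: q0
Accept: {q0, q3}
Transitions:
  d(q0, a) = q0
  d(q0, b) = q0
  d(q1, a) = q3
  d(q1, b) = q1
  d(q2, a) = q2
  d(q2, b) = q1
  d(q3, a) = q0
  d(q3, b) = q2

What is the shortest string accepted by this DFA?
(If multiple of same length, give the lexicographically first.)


BFS by string length (lex-first path to each state shown):
  len 0: q0<-""
Found accept state at length 0.

"" (empty string)


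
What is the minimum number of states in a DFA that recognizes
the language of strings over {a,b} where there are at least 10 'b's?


States: count = 0, 1, ..., 9, and a final '>= 10' state.
Total: 10 + 1 = 11. Accept = '>= 10' state.

11


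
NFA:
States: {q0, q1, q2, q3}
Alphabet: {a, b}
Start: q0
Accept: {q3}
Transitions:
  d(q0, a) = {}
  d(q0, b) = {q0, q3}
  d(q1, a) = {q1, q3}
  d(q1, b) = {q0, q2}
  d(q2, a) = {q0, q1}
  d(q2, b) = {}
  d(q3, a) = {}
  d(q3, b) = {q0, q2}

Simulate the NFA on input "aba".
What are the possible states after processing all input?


Start: {q0}
  --a--> {}
  --b--> {}
  --a--> {}

{} (empty set, no valid transitions)


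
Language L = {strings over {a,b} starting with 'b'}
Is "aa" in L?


first symbol = 'a'

No, "aa" is not in L


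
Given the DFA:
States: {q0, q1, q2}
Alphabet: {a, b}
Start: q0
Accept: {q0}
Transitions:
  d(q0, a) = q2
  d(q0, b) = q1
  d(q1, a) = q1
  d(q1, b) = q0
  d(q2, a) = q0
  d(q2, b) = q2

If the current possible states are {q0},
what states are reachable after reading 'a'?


Apply transition on 'a' from each current state:
  d(q0, a) = q2

{q2}


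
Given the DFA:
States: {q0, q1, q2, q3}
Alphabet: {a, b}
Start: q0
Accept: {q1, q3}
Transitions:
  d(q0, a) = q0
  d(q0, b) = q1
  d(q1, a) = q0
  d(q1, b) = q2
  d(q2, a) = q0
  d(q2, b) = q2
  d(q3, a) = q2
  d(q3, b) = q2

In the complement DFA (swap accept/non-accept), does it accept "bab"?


Trace: q0 -> q1 -> q0 -> q1
Final: q1
Original accept: {q1, q3}
Complement: q1 is in original accept

No, complement rejects (original accepts)


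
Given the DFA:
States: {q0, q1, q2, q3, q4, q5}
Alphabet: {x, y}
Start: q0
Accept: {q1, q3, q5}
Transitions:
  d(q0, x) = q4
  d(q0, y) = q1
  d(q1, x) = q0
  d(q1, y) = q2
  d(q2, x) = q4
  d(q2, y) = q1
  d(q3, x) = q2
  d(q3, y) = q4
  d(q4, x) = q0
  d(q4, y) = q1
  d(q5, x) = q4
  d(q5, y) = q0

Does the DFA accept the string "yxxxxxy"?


Trace: q0 -> q1 -> q0 -> q4 -> q0 -> q4 -> q0 -> q1
Final state: q1
Accept states: {q1, q3, q5}

Yes, accepted (final state q1 is an accept state)


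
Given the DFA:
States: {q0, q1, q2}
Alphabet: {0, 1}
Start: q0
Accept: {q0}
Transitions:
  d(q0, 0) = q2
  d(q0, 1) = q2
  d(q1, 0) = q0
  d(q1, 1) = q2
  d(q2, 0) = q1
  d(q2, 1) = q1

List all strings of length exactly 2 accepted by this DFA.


All strings of length 2: 4 total
Accepted: 0

None


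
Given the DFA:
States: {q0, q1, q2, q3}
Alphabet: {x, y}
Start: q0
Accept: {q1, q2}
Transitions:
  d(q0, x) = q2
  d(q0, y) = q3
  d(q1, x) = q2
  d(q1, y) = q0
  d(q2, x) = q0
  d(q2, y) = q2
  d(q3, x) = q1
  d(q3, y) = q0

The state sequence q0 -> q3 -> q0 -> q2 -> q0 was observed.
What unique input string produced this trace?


Trace back each transition to find the symbol:
  q0 --[y]--> q3
  q3 --[y]--> q0
  q0 --[x]--> q2
  q2 --[x]--> q0

"yyxx"


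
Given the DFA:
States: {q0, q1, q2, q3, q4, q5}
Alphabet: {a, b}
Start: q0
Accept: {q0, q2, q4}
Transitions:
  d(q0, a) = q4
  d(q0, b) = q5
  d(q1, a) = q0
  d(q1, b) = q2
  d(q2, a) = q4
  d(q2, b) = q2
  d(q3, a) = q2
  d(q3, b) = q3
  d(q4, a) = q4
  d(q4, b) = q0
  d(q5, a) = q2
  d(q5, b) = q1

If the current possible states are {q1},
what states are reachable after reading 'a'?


Apply transition on 'a' from each current state:
  d(q1, a) = q0

{q0}


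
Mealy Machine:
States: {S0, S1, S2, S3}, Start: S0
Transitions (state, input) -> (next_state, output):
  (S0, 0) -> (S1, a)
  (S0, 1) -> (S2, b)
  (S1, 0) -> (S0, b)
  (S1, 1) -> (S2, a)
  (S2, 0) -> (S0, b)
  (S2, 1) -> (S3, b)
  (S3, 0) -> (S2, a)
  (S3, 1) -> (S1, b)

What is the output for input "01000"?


Step-by-step:
  (S0, 0) -> (S1, a)
  (S1, 1) -> (S2, a)
  (S2, 0) -> (S0, b)
  (S0, 0) -> (S1, a)
  (S1, 0) -> (S0, b)

"aabab"


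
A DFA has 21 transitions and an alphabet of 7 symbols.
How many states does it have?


Each state has exactly one transition per symbol.
states = transitions / |alphabet| = 21 / 7 = 3

3


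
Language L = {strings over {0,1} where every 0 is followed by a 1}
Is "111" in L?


'00' present: False; ends with '0': False

Yes, "111" is in L


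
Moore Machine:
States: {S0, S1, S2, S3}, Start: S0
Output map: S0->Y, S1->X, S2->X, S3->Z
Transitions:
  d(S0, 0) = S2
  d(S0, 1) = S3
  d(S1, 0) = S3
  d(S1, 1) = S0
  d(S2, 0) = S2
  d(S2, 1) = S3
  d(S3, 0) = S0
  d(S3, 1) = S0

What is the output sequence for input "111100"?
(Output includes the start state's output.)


Start: S0 (output Y)
  --1--> S3 (output Z)
  --1--> S0 (output Y)
  --1--> S3 (output Z)
  --1--> S0 (output Y)
  --0--> S2 (output X)
  --0--> S2 (output X)

"YZYZYXX"


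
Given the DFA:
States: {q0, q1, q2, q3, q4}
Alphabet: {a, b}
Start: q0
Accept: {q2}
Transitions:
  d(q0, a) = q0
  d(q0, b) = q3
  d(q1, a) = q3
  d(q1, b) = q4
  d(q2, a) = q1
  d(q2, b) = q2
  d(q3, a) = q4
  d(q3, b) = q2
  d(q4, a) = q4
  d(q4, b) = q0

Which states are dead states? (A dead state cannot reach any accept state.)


Forward reachability from each state:
  q0 -> reaches accept state q2 (live)
  q1 -> reaches accept state q2 (live)
  q2 -> reaches accept state q2 (live)
  q3 -> reaches accept state q2 (live)
  q4 -> reaches accept state q2 (live)

None (all states can reach an accept state)


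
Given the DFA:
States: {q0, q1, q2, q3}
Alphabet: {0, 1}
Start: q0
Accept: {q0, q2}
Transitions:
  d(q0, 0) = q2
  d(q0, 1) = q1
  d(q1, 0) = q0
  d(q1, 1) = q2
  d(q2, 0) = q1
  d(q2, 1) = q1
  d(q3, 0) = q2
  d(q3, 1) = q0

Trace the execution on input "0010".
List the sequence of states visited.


Input: 0010
d(q0, 0) = q2
d(q2, 0) = q1
d(q1, 1) = q2
d(q2, 0) = q1


q0 -> q2 -> q1 -> q2 -> q1


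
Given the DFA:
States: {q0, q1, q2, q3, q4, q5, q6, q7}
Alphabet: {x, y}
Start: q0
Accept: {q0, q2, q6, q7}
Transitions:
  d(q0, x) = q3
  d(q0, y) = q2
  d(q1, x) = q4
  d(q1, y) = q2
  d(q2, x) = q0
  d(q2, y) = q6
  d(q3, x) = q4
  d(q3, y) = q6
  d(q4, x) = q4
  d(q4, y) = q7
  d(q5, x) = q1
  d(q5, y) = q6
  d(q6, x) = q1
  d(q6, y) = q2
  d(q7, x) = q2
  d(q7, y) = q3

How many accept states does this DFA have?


Accept states listed: {q0, q2, q6, q7}
Counting: q0(1) q2(2) q6(3) q7(4)

4


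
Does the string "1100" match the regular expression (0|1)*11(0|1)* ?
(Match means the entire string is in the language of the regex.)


|string| = 4; first = '1'; last = '0'

Yes, "1100" matches (0|1)*11(0|1)*


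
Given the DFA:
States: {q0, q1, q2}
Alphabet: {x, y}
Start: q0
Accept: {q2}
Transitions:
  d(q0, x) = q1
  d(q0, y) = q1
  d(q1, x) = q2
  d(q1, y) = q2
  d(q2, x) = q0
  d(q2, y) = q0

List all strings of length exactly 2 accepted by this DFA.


All strings of length 2: 4 total
Accepted: 4

"xx", "xy", "yx", "yy"


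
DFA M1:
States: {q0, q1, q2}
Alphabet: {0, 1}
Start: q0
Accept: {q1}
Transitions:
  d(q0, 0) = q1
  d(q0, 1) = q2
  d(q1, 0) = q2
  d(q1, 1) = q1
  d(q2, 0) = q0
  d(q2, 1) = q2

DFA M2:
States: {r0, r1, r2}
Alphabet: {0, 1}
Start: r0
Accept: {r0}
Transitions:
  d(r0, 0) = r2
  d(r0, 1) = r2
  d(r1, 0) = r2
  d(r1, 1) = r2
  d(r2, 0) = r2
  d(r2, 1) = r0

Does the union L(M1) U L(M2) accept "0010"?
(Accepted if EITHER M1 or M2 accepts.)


M1: final=q0 accepted=False
M2: final=r2 accepted=False

No, union rejects (neither accepts)


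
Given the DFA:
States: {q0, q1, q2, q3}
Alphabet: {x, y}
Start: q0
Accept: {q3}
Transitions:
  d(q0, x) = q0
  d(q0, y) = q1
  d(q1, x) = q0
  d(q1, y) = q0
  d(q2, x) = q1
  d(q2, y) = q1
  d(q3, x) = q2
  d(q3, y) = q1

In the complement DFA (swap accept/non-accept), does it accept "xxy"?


Trace: q0 -> q0 -> q0 -> q1
Final: q1
Original accept: {q3}
Complement: q1 is not in original accept

Yes, complement accepts (original rejects)


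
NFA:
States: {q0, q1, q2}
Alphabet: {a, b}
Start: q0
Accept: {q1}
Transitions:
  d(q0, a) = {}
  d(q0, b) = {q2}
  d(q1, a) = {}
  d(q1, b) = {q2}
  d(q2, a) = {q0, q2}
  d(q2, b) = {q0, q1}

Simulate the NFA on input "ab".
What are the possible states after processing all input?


Start: {q0}
  --a--> {}
  --b--> {}

{} (empty set, no valid transitions)


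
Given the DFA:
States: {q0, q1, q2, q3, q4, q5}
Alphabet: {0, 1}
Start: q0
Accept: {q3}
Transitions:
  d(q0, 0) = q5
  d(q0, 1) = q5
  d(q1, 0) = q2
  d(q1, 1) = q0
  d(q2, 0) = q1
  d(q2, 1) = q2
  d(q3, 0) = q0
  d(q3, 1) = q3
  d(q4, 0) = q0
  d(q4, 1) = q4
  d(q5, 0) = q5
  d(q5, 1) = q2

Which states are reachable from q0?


BFS from q0:
  layer 0: {q0}
  layer 1: {q5}
  layer 2: {q2}
  layer 3: {q1}

{q0, q1, q2, q5}


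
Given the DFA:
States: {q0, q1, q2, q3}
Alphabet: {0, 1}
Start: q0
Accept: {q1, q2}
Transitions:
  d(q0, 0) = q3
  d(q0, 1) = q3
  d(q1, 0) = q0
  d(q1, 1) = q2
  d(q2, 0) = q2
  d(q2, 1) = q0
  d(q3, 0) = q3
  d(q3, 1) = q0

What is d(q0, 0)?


Looking up transition d(q0, 0)

q3


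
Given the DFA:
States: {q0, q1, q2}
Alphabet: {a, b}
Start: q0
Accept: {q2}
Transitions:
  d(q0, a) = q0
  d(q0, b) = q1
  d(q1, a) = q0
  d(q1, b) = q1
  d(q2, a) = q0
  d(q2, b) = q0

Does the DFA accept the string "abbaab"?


Trace: q0 -> q0 -> q1 -> q1 -> q0 -> q0 -> q1
Final state: q1
Accept states: {q2}

No, rejected (final state q1 is not an accept state)


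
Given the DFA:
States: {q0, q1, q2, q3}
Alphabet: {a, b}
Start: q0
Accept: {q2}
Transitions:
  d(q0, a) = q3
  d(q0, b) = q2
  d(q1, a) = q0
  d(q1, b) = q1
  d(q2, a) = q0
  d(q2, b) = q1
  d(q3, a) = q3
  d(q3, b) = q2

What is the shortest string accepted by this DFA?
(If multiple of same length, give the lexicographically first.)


BFS by string length (lex-first path to each state shown):
  len 0: q0<-""
  len 1: q2<-"b", q3<-"a"
Found accept state at length 1.

"b"


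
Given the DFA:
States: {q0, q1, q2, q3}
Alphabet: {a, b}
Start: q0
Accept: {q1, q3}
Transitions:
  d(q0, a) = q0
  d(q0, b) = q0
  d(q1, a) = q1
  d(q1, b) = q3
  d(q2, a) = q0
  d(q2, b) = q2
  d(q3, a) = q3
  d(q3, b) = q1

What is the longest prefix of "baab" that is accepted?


Run the DFA, marking each prefix where the state is accepting:
  "" -> q0 [reject]
  "b" -> q0 [reject]
  "ba" -> q0 [reject]
  "baa" -> q0 [reject]
  "baab" -> q0 [reject]

No prefix is accepted


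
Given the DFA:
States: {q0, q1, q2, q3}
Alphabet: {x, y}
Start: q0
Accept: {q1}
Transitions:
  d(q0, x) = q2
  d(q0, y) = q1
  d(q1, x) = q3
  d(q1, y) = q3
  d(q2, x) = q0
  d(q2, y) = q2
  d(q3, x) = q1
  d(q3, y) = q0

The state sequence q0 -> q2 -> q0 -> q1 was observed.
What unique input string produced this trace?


Trace back each transition to find the symbol:
  q0 --[x]--> q2
  q2 --[x]--> q0
  q0 --[y]--> q1

"xxy"


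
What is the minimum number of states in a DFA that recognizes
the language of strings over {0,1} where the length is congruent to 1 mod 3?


States track (length) mod 3.
Need 3 states: one per remainder 0..2; accept = remainder 1.

3


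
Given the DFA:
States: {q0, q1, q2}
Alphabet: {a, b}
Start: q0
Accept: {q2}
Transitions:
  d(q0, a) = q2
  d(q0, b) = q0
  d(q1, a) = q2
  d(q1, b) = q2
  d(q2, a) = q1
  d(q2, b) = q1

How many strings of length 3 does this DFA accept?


Enumerating all length-3 strings:
  "aaa" -> q2 [accept]
  "aab" -> q2 [accept]
  "aba" -> q2 [accept]
  "abb" -> q2 [accept]
  "baa" -> q1 [reject]
  "bab" -> q1 [reject]
  "bba" -> q2 [accept]
  "bbb" -> q0 [reject]

5 out of 8


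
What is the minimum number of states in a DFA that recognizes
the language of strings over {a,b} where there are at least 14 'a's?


States: count = 0, 1, ..., 13, and a final '>= 14' state.
Total: 14 + 1 = 15. Accept = '>= 14' state.

15


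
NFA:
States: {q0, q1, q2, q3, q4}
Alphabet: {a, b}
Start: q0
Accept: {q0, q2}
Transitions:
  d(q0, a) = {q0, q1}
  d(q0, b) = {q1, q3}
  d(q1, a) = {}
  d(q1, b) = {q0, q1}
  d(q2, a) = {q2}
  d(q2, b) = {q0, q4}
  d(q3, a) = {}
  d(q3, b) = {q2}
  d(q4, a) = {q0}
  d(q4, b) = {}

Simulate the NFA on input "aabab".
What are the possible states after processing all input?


Start: {q0}
  --a--> {q0, q1}
  --a--> {q0, q1}
  --b--> {q0, q1, q3}
  --a--> {q0, q1}
  --b--> {q0, q1, q3}

{q0, q1, q3}


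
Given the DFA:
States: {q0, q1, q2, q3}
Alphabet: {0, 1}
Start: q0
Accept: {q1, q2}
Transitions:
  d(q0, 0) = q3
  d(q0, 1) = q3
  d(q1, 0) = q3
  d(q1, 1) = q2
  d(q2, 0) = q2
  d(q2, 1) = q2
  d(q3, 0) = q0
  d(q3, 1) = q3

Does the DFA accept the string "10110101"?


Trace: q0 -> q3 -> q0 -> q3 -> q3 -> q0 -> q3 -> q0 -> q3
Final state: q3
Accept states: {q1, q2}

No, rejected (final state q3 is not an accept state)


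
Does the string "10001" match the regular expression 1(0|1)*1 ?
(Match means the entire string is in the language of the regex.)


|string| = 5; first = '1'; last = '1'

Yes, "10001" matches 1(0|1)*1


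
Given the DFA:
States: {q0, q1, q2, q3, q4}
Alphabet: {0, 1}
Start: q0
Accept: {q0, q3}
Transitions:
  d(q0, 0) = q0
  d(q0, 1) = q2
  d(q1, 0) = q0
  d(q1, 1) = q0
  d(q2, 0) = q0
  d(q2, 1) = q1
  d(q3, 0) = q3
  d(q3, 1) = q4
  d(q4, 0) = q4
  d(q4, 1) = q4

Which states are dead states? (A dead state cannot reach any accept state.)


Forward reachability from each state:
  q0 -> reaches accept state q0 (live)
  q1 -> reaches accept state q0 (live)
  q2 -> reaches accept state q0 (live)
  q3 -> reaches accept state q3 (live)
  q4 -> reaches {q4}, no accept state (dead)

{q4}


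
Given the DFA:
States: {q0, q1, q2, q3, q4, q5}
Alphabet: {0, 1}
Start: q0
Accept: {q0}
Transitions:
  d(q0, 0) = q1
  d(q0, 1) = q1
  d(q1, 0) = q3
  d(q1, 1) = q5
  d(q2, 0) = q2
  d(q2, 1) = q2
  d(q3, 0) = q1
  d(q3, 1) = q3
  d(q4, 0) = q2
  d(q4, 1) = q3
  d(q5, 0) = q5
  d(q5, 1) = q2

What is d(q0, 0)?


Looking up transition d(q0, 0)

q1


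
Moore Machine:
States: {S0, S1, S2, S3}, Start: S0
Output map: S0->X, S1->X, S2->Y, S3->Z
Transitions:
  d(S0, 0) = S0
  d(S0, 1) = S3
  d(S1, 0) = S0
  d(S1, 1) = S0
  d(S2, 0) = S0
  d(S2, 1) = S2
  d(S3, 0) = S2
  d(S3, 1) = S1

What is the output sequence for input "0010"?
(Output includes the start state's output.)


Start: S0 (output X)
  --0--> S0 (output X)
  --0--> S0 (output X)
  --1--> S3 (output Z)
  --0--> S2 (output Y)

"XXXZY"


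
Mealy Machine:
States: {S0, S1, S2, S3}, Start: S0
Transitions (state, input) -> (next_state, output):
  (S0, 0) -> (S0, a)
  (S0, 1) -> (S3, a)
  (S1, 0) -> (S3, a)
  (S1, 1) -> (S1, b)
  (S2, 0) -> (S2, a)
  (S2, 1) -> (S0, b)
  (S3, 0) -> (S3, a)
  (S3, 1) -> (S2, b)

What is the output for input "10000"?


Step-by-step:
  (S0, 1) -> (S3, a)
  (S3, 0) -> (S3, a)
  (S3, 0) -> (S3, a)
  (S3, 0) -> (S3, a)
  (S3, 0) -> (S3, a)

"aaaaa"


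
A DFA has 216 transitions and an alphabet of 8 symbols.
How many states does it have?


Each state has exactly one transition per symbol.
states = transitions / |alphabet| = 216 / 8 = 27

27


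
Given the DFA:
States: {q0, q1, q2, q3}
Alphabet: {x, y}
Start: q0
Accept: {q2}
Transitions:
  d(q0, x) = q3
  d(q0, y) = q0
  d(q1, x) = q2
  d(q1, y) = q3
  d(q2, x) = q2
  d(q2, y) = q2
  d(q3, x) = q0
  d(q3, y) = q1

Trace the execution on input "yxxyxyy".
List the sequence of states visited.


Input: yxxyxyy
d(q0, y) = q0
d(q0, x) = q3
d(q3, x) = q0
d(q0, y) = q0
d(q0, x) = q3
d(q3, y) = q1
d(q1, y) = q3


q0 -> q0 -> q3 -> q0 -> q0 -> q3 -> q1 -> q3


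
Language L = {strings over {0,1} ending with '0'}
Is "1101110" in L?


last symbol = '0'

Yes, "1101110" is in L


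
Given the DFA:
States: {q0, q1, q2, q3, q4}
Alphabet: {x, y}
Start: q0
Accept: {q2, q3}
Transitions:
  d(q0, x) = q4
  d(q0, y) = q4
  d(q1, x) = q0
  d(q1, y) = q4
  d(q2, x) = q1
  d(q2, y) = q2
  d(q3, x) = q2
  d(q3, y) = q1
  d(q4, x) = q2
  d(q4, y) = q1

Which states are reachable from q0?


BFS from q0:
  layer 0: {q0}
  layer 1: {q4}
  layer 2: {q1, q2}

{q0, q1, q2, q4}


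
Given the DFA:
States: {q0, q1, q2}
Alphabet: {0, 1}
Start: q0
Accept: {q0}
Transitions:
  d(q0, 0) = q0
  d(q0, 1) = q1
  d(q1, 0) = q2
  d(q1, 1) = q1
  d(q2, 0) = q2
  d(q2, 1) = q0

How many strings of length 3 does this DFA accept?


Enumerating all length-3 strings:
  "000" -> q0 [accept]
  "001" -> q1 [reject]
  "010" -> q2 [reject]
  "011" -> q1 [reject]
  "100" -> q2 [reject]
  "101" -> q0 [accept]
  "110" -> q2 [reject]
  "111" -> q1 [reject]

2 out of 8


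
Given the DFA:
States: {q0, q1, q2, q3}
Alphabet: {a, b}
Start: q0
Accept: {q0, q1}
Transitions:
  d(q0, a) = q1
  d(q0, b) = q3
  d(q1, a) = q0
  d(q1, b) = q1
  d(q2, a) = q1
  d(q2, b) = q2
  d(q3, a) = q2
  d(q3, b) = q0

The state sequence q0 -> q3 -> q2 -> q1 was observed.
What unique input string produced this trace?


Trace back each transition to find the symbol:
  q0 --[b]--> q3
  q3 --[a]--> q2
  q2 --[a]--> q1

"baa"


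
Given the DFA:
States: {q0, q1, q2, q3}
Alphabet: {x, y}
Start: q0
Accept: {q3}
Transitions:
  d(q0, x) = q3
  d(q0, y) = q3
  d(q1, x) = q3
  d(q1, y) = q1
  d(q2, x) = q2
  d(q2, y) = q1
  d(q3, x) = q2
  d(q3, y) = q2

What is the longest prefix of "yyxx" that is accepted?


Run the DFA, marking each prefix where the state is accepting:
  "" -> q0 [reject]
  "y" -> q3 [accept]
  "yy" -> q2 [reject]
  "yyx" -> q2 [reject]
  "yyxx" -> q2 [reject]

"y"


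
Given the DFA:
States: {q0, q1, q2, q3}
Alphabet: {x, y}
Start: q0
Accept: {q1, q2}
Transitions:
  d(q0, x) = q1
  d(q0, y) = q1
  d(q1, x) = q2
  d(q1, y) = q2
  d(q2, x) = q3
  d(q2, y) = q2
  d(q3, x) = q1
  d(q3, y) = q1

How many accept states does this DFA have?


Accept states listed: {q1, q2}
Counting: q1(1) q2(2)

2


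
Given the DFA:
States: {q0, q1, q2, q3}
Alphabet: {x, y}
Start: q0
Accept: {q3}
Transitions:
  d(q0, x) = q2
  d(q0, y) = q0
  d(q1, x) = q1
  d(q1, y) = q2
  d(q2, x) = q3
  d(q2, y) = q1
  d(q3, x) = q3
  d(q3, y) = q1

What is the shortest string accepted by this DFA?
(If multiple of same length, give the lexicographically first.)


BFS by string length (lex-first path to each state shown):
  len 0: q0<-""
  len 1: q0<-"y", q2<-"x"
  len 2: q0<-"yy", q1<-"xy", q2<-"yx", q3<-"xx"
Found accept state at length 2.

"xx"


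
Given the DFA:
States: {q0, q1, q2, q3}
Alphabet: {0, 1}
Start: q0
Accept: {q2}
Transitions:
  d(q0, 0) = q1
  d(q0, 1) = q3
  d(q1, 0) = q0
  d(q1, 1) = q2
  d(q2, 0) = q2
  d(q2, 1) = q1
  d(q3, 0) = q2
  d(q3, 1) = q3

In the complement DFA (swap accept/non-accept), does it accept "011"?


Trace: q0 -> q1 -> q2 -> q1
Final: q1
Original accept: {q2}
Complement: q1 is not in original accept

Yes, complement accepts (original rejects)


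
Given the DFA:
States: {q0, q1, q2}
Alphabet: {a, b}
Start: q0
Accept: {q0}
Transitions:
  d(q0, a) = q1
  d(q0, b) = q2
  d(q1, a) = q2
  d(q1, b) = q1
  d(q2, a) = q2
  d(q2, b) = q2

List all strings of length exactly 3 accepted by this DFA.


All strings of length 3: 8 total
Accepted: 0

None


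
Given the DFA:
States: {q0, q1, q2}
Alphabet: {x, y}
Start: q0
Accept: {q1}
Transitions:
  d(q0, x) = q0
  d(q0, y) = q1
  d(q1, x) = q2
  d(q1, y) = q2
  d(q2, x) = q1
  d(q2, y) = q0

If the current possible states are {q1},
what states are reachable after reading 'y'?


Apply transition on 'y' from each current state:
  d(q1, y) = q2

{q2}


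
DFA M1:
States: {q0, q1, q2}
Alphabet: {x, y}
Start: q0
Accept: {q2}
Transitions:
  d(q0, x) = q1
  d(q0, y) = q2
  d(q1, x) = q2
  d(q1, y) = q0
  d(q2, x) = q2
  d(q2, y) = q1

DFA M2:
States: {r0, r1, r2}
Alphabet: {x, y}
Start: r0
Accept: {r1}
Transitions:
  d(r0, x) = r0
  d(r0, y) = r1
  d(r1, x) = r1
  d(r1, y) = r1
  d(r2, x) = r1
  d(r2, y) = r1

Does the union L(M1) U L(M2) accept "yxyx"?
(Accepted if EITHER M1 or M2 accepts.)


M1: final=q2 accepted=True
M2: final=r1 accepted=True

Yes, union accepts


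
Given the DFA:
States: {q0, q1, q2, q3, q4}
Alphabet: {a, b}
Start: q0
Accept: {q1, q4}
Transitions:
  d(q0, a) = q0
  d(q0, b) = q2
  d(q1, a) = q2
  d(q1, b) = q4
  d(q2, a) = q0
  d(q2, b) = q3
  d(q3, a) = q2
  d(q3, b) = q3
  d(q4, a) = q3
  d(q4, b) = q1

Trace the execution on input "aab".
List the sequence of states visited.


Input: aab
d(q0, a) = q0
d(q0, a) = q0
d(q0, b) = q2


q0 -> q0 -> q0 -> q2
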